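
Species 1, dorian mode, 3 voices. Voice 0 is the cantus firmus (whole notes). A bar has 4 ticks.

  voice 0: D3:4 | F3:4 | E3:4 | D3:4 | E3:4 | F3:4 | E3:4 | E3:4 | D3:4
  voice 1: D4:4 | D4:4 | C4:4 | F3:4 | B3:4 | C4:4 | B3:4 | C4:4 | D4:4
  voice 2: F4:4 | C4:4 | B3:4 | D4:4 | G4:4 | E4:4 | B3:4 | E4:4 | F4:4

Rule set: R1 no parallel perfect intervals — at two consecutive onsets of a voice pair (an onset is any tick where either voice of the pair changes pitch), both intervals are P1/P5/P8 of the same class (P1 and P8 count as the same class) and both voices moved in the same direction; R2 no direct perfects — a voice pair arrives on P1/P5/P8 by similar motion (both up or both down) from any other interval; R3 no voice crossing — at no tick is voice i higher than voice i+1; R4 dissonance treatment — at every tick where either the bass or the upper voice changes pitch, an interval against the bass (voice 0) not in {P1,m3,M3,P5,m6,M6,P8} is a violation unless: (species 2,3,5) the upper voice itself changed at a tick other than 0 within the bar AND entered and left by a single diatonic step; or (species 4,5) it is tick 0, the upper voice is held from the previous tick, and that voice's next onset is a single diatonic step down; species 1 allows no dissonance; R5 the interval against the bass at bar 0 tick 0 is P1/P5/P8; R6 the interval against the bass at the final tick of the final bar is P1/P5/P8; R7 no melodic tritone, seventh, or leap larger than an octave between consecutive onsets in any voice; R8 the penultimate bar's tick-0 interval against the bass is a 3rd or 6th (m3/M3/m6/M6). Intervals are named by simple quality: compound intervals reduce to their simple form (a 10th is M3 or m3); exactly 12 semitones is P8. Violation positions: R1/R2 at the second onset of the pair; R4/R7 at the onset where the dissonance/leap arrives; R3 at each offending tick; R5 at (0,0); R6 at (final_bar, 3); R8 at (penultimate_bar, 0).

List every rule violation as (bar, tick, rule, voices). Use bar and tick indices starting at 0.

bar 0: v0=D3 v1=D4 v2=F4 downbeat m3
bar 1: v0=F3 v1=D4 v2=C4 downbeat P5
bar 2: v0=E3 v1=C4 v2=B3 downbeat P5
bar 3: v0=D3 v1=F3 v2=D4 downbeat P8
bar 4: v0=E3 v1=B3 v2=G4 downbeat m3
bar 5: v0=F3 v1=C4 v2=E4 downbeat M7
bar 6: v0=E3 v1=B3 v2=B3 downbeat P5
bar 7: v0=E3 v1=C4 v2=E4 downbeat P8
bar 8: v0=D3 v1=D4 v2=F4 downbeat m3
  -> R5 @ bar 0 tick 0 v(0, 2): opens on m3
  -> R3 @ bar 1 tick 0 v(1, 2): D4 above C4
  -> R3 @ bar 1 tick 1 v(1, 2): D4 above C4
  -> R3 @ bar 1 tick 2 v(1, 2): D4 above C4
  -> R3 @ bar 1 tick 3 v(1, 2): D4 above C4
  -> R1 @ bar 2 tick 0 v(0, 2): F3/C4 P5 -> E3/B3 P5 similar
  -> R3 @ bar 2 tick 0 v(1, 2): C4 above B3
  -> R3 @ bar 2 tick 1 v(1, 2): C4 above B3
  -> R3 @ bar 2 tick 2 v(1, 2): C4 above B3
  -> R3 @ bar 2 tick 3 v(1, 2): C4 above B3
  -> R2 @ bar 4 tick 0 v(0, 1): D3/F3 m3 -> E3/B3 P5 similar
  -> R7 @ bar 4 tick 0 v(1,): F3->B3 leap 6st
  -> R1 @ bar 5 tick 0 v(0, 1): E3/B3 P5 -> F3/C4 P5 similar
  -> R4 @ bar 5 tick 0 v(0, 2): F3/E4 M7 untreated
  -> R1 @ bar 6 tick 0 v(0, 1): F3/C4 P5 -> E3/B3 P5 similar
  -> R2 @ bar 6 tick 0 v(0, 2): F3/E4 M7 -> E3/B3 P5 similar
  -> R2 @ bar 6 tick 0 v(1, 2): C4/E4 M3 -> B3/B3 P1 similar
  -> R8 @ bar 7 tick 0 v(0, 2): penult P8 not 3rd/6th
  -> R6 @ bar 8 tick 3 v(0, 2): closes on m3

(0, 0, R5, (0, 2))
(1, 0, R3, (1, 2))
(1, 1, R3, (1, 2))
(1, 2, R3, (1, 2))
(1, 3, R3, (1, 2))
(2, 0, R1, (0, 2))
(2, 0, R3, (1, 2))
(2, 1, R3, (1, 2))
(2, 2, R3, (1, 2))
(2, 3, R3, (1, 2))
(4, 0, R2, (0, 1))
(4, 0, R7, (1,))
(5, 0, R1, (0, 1))
(5, 0, R4, (0, 2))
(6, 0, R1, (0, 1))
(6, 0, R2, (0, 2))
(6, 0, R2, (1, 2))
(7, 0, R8, (0, 2))
(8, 3, R6, (0, 2))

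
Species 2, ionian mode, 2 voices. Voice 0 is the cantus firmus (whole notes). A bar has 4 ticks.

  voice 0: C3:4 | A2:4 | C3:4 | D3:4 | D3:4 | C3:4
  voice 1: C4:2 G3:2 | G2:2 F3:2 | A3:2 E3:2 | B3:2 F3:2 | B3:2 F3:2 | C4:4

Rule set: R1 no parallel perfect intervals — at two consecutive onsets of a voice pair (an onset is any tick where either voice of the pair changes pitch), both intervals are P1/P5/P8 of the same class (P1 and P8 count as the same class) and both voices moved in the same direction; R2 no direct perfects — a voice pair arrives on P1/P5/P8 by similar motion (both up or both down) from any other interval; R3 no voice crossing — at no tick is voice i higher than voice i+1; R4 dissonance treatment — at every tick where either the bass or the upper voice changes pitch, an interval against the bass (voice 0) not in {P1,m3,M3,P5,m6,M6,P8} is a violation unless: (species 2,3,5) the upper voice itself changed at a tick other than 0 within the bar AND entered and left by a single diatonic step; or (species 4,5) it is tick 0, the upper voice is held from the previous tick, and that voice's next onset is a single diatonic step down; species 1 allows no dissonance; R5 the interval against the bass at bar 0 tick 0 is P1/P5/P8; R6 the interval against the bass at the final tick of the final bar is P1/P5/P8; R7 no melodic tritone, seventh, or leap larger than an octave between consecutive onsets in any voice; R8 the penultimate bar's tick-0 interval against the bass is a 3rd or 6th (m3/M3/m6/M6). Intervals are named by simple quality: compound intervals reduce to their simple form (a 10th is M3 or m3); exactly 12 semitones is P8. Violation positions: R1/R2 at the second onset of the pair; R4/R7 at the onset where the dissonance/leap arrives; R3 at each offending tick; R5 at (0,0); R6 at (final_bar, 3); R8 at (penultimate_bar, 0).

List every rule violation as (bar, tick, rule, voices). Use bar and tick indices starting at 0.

(1, 0, R3, (0, 1))
(1, 0, R4, (0, 1))
(1, 1, R3, (0, 1))
(1, 2, R7, (1,))
(3, 2, R7, (1,))
(4, 0, R7, (1,))
(4, 2, R7, (1,))

bar 0: v0=C3 v1=C4 downbeat P8
bar 1: v0=A2 v1=G2 downbeat M2
bar 2: v0=C3 v1=A3 downbeat M6
bar 3: v0=D3 v1=B3 downbeat M6
bar 4: v0=D3 v1=B3 downbeat M6
bar 5: v0=C3 v1=C4 downbeat P8
  -> R3 @ bar 1 tick 0 v(0, 1): A2 above G2
  -> R4 @ bar 1 tick 0 v(0, 1): A2/G2 M2 untreated
  -> R3 @ bar 1 tick 1 v(0, 1): A2 above G2
  -> R7 @ bar 1 tick 2 v(1,): G2->F3 leap 10st
  -> R7 @ bar 3 tick 2 v(1,): B3->F3 leap 6st
  -> R7 @ bar 4 tick 0 v(1,): F3->B3 leap 6st
  -> R7 @ bar 4 tick 2 v(1,): B3->F3 leap 6st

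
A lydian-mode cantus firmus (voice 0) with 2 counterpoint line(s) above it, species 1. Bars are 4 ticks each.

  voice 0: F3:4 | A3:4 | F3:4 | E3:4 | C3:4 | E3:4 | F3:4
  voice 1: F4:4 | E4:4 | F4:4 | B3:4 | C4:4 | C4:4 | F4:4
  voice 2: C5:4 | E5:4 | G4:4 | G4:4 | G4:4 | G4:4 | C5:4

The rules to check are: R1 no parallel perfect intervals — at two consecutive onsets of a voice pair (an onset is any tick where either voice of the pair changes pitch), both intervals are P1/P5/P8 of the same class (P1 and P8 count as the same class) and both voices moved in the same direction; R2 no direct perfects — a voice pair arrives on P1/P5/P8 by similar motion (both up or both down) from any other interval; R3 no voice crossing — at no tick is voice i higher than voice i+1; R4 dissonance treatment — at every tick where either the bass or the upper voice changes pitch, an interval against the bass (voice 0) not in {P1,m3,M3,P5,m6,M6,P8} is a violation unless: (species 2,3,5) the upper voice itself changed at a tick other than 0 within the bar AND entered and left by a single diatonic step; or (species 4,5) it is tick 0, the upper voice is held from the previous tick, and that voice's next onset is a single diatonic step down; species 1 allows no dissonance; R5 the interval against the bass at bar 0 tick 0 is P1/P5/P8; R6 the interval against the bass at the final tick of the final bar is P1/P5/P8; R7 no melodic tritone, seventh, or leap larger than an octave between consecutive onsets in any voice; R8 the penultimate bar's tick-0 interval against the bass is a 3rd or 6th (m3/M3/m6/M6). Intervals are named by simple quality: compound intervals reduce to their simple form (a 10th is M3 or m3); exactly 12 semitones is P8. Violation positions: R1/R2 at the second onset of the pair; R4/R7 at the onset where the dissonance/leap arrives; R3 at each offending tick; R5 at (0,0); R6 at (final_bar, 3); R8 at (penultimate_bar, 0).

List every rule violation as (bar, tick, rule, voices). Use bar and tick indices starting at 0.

bar 0: v0=F3 v1=F4 v2=C5 downbeat P5
bar 1: v0=A3 v1=E4 v2=E5 downbeat P5
bar 2: v0=F3 v1=F4 v2=G4 downbeat M2
bar 3: v0=E3 v1=B3 v2=G4 downbeat m3
bar 4: v0=C3 v1=C4 v2=G4 downbeat P5
bar 5: v0=E3 v1=C4 v2=G4 downbeat m3
bar 6: v0=F3 v1=F4 v2=C5 downbeat P5
  -> R1 @ bar 1 tick 0 v(0, 2): F3/C5 P5 -> A3/E5 P5 similar
  -> R4 @ bar 2 tick 0 v(0, 2): F3/G4 M2 untreated
  -> R2 @ bar 3 tick 0 v(0, 1): F3/F4 P8 -> E3/B3 P5 similar
  -> R7 @ bar 3 tick 0 v(1,): F4->B3 leap 6st
  -> R1 @ bar 6 tick 0 v(1, 2): C4/G4 P5 -> F4/C5 P5 similar
  -> R2 @ bar 6 tick 0 v(0, 1): E3/C4 m6 -> F3/F4 P8 similar
  -> R2 @ bar 6 tick 0 v(0, 2): E3/G4 m3 -> F3/C5 P5 similar

(1, 0, R1, (0, 2))
(2, 0, R4, (0, 2))
(3, 0, R2, (0, 1))
(3, 0, R7, (1,))
(6, 0, R1, (1, 2))
(6, 0, R2, (0, 1))
(6, 0, R2, (0, 2))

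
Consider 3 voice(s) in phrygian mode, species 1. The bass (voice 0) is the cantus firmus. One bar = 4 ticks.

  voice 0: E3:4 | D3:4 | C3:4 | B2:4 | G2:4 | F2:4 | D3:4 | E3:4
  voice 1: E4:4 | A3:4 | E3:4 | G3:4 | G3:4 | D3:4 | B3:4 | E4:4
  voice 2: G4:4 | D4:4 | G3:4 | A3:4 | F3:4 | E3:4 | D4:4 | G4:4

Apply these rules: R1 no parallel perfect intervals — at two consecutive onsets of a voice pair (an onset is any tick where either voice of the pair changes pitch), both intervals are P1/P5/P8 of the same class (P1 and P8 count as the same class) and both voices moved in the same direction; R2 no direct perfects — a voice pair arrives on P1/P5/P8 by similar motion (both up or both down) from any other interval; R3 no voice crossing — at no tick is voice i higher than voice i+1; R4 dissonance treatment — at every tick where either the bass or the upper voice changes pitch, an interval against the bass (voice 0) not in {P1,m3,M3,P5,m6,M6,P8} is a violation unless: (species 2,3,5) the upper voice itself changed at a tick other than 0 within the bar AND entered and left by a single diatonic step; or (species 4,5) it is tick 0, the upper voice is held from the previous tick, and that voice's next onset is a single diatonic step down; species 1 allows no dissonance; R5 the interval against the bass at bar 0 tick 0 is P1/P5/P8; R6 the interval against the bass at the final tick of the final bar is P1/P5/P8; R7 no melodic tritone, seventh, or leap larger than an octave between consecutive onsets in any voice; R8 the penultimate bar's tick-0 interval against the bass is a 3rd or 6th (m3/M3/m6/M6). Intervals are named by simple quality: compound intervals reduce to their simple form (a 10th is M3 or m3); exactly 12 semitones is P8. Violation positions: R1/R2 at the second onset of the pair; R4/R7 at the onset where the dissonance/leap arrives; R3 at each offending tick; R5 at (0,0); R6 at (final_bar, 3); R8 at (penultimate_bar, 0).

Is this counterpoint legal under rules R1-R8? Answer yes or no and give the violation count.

bar 0: v0=E3 v1=E4 v2=G4 (m3)
bar 1: v0=D3 v1=A3 v2=D4 (P8)
bar 2: v0=C3 v1=E3 v2=G3 (P5)
bar 3: v0=B2 v1=G3 v2=A3 (m7)
bar 4: v0=G2 v1=G3 v2=F3 (m7)
bar 5: v0=F2 v1=D3 v2=E3 (M7)
bar 6: v0=D3 v1=B3 v2=D4 (P8)
bar 7: v0=E3 v1=E4 v2=G4 (m3)
  R5 @ bar0.0: opens on m3
  R2 @ bar1.0: E3/E4 P8 -> D3/A3 P5 similar
  R2 @ bar1.0: E3/G4 m3 -> D3/D4 P8 similar
  R2 @ bar2.0: D3/D4 P8 -> C3/G3 P5 similar
  R4 @ bar3.0: B2/A3 m7 untreated
  R3 @ bar4.0: G3 above F3
  R4 @ bar4.0: G2/F3 m7 untreated
  R3 @ bar4.1: G3 above F3
  R3 @ bar4.2: G3 above F3
  R3 @ bar4.3: G3 above F3
  R4 @ bar5.0: F2/E3 M7 untreated
  R2 @ bar6.0: F2/E3 M7 -> D3/D4 P8 similar
  R7 @ bar6.0: E3->D4 leap 10st
  R8 @ bar6.0: penult P8 not 3rd/6th
  R2 @ bar7.0: D3/B3 M6 -> E3/E4 P8 similar
  R6 @ bar7.3: closes on m3

No (16 violations)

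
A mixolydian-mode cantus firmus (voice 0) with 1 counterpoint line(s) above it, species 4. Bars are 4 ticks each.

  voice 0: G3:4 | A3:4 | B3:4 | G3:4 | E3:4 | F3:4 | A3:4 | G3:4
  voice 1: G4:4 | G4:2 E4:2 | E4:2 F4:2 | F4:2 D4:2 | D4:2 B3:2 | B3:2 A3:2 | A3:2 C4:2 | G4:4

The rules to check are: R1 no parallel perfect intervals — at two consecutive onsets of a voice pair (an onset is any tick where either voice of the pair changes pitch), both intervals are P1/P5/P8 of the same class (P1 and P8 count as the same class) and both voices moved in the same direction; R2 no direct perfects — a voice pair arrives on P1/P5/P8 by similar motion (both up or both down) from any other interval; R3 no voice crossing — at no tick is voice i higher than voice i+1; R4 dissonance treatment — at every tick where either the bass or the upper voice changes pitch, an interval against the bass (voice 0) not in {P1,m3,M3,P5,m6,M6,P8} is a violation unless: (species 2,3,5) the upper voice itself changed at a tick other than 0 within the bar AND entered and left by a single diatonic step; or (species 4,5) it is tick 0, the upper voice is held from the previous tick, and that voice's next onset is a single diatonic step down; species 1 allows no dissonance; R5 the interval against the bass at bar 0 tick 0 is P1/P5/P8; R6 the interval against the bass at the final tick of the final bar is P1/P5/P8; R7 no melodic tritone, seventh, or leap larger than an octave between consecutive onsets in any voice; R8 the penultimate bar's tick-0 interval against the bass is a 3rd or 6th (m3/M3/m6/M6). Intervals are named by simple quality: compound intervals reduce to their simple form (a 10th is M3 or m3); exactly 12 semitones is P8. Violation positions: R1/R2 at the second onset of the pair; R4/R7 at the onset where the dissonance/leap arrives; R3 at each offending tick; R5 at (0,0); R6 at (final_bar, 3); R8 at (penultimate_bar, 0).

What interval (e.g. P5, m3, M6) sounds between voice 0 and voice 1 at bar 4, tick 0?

voice 0=E3 voice 1=D4 -> m7

m7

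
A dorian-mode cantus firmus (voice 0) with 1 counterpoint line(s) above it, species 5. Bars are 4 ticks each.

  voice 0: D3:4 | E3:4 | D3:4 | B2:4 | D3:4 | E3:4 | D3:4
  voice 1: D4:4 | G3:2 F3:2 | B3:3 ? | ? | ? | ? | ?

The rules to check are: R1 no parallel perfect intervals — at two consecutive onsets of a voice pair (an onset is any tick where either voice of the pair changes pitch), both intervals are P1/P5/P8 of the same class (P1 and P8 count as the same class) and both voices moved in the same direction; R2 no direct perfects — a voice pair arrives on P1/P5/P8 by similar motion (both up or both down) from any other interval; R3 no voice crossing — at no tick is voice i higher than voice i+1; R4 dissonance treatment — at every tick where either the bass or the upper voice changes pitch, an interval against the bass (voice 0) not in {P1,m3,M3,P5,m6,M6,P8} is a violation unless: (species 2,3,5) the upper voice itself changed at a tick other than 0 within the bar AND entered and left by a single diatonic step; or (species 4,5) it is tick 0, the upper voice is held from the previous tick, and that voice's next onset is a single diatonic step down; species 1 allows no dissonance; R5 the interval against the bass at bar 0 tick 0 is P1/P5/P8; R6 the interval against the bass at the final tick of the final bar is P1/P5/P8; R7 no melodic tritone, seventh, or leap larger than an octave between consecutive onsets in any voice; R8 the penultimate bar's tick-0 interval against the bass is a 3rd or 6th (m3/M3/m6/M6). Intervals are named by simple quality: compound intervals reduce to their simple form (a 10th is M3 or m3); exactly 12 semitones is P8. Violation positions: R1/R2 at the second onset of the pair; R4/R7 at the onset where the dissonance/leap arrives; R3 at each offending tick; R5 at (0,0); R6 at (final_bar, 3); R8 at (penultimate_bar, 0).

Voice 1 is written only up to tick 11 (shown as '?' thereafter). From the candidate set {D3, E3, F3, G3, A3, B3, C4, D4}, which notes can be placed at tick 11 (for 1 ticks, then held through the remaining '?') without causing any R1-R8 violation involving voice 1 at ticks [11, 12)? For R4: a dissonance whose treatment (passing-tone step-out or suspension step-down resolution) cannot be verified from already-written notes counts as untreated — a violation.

{A3, B3, D3, D4}

D3: legal
E3: violates R4
F3: violates R7
G3: violates R4
A3: legal
B3: legal
C4: violates R4
D4: legal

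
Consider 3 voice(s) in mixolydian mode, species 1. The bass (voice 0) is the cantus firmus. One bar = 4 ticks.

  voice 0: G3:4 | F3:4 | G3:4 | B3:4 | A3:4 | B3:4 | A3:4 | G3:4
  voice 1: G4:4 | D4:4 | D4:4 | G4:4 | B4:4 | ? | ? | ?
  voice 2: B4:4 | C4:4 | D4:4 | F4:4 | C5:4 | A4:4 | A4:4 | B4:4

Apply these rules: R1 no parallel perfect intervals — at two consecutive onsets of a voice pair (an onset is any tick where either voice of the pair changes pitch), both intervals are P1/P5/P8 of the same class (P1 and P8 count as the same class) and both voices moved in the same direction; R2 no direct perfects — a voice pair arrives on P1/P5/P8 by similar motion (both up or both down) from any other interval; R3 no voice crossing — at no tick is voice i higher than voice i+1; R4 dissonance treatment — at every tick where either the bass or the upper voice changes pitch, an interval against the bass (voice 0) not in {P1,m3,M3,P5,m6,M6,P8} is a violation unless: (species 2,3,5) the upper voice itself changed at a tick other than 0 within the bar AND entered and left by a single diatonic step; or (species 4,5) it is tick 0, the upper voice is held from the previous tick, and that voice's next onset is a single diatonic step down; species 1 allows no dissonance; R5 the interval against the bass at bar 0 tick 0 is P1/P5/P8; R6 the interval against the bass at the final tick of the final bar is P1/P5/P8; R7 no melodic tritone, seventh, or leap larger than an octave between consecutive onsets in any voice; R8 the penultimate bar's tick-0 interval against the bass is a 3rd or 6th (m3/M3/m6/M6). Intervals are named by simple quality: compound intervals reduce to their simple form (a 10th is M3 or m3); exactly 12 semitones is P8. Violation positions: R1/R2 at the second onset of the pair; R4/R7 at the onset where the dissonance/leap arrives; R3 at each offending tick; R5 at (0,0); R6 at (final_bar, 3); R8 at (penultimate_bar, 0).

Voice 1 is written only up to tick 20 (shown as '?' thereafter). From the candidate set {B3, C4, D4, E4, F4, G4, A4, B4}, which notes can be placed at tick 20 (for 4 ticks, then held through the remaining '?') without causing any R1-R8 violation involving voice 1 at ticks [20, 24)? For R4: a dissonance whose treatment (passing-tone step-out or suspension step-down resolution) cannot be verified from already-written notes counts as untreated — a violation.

B3: legal
C4: violates R4,R7
D4: violates R2
E4: violates R4
F4: violates R4,R7
G4: legal
A4: violates R2,R4
B4: violates R3

{B3, G4}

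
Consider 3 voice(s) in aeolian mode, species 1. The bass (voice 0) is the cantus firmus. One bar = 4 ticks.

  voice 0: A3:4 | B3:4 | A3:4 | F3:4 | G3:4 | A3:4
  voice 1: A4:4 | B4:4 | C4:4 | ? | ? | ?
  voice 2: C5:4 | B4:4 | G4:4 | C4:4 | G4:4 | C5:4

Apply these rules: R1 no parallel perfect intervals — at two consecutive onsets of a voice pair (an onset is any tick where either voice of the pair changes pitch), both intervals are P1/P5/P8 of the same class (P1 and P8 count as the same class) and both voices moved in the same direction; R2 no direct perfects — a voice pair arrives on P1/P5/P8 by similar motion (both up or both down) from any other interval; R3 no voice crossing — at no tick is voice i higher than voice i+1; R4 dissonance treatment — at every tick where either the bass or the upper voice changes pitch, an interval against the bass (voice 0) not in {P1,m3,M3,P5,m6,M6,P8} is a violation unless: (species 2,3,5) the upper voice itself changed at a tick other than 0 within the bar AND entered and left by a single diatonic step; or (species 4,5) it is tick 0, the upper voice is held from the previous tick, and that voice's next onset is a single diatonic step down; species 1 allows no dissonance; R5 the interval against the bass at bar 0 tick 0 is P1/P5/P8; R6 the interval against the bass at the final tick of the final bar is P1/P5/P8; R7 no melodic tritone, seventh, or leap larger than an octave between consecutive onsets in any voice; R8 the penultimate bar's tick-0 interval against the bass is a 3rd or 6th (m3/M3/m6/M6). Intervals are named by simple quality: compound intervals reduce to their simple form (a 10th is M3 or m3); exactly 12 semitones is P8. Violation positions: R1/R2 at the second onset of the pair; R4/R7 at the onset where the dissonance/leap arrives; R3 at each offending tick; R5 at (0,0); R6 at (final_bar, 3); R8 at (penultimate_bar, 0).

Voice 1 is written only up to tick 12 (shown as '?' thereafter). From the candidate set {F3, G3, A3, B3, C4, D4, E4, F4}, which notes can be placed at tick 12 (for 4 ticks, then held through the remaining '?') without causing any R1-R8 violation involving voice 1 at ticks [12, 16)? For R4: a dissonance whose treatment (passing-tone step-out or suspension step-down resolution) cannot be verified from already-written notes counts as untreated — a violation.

F3: violates R1,R2
G3: violates R4
A3: legal
B3: violates R4
C4: legal
D4: violates R3
E4: violates R3,R4
F4: violates R3

{A3, C4}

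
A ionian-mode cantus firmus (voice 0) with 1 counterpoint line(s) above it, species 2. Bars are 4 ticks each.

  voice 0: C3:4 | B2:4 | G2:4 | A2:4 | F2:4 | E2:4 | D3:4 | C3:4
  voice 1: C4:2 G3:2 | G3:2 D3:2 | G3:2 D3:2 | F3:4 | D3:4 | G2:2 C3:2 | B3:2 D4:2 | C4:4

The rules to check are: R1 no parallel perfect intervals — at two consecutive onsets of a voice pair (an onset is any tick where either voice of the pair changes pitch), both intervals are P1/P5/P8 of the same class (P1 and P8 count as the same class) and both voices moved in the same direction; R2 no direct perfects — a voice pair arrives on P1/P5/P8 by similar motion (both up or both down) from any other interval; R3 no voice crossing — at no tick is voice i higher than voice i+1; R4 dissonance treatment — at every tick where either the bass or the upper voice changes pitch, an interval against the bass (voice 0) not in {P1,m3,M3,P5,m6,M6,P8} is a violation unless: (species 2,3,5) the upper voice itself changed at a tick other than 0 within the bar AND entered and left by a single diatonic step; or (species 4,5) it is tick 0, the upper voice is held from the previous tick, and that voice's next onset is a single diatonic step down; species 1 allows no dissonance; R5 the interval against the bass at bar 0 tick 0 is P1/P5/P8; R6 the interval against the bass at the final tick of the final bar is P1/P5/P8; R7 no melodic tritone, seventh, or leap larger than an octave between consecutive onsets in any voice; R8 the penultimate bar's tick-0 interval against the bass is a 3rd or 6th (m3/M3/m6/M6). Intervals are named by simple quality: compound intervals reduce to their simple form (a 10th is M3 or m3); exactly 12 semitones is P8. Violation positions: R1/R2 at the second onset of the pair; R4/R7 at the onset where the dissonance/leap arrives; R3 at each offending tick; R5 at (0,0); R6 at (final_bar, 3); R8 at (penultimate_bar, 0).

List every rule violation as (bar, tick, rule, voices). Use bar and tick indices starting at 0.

(6, 0, R7, (0,))
(6, 0, R7, (1,))
(7, 0, R1, (0, 1))

bar 0: v0=C3 v1=C4 downbeat P8
bar 1: v0=B2 v1=G3 downbeat m6
bar 2: v0=G2 v1=G3 downbeat P8
bar 3: v0=A2 v1=F3 downbeat m6
bar 4: v0=F2 v1=D3 downbeat M6
bar 5: v0=E2 v1=G2 downbeat m3
bar 6: v0=D3 v1=B3 downbeat M6
bar 7: v0=C3 v1=C4 downbeat P8
  -> R7 @ bar 6 tick 0 v(0,): E2->D3 leap 10st
  -> R7 @ bar 6 tick 0 v(1,): C3->B3 leap 11st
  -> R1 @ bar 7 tick 0 v(0, 1): D3/D4 P8 -> C3/C4 P8 similar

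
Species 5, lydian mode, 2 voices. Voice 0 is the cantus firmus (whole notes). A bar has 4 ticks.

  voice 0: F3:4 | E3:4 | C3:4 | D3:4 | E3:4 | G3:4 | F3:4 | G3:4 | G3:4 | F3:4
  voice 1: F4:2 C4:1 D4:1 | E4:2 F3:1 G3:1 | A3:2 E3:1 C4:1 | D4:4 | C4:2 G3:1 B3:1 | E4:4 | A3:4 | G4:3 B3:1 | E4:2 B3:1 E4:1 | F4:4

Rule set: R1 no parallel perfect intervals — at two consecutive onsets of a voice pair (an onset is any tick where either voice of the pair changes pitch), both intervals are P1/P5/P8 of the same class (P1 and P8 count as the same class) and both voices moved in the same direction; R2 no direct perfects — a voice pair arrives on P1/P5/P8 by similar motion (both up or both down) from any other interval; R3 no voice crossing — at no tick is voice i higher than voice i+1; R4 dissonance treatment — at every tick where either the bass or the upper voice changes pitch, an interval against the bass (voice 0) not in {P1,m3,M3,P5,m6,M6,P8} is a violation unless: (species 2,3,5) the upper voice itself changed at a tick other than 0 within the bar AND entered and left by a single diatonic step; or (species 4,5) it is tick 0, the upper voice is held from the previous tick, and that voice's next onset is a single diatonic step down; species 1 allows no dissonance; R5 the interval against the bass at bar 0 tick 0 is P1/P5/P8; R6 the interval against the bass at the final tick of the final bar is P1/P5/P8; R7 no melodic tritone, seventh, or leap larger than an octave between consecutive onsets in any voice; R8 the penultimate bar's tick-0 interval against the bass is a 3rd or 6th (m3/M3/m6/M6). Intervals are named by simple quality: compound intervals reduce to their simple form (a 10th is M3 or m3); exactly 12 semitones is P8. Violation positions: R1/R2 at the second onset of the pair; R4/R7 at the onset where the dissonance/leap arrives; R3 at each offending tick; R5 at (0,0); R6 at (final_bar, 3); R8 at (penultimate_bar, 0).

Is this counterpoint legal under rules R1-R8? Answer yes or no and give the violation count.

No (5 violations)

bar 0: v0=F3 v1=F4 (P8)
bar 1: v0=E3 v1=E4 (P8)
bar 2: v0=C3 v1=A3 (M6)
bar 3: v0=D3 v1=D4 (P8)
bar 4: v0=E3 v1=C4 (m6)
bar 5: v0=G3 v1=E4 (M6)
bar 6: v0=F3 v1=A3 (M3)
bar 7: v0=G3 v1=G4 (P8)
bar 8: v0=G3 v1=E4 (M6)
bar 9: v0=F3 v1=F4 (P8)
  R4 @ bar1.2: E3/F3 m2 untreated
  R7 @ bar1.2: E4->F3 leap 11st
  R1 @ bar3.0: C3/C4 P8 -> D3/D4 P8 similar
  R2 @ bar7.0: F3/A3 M3 -> G3/G4 P8 similar
  R7 @ bar7.0: A3->G4 leap 10st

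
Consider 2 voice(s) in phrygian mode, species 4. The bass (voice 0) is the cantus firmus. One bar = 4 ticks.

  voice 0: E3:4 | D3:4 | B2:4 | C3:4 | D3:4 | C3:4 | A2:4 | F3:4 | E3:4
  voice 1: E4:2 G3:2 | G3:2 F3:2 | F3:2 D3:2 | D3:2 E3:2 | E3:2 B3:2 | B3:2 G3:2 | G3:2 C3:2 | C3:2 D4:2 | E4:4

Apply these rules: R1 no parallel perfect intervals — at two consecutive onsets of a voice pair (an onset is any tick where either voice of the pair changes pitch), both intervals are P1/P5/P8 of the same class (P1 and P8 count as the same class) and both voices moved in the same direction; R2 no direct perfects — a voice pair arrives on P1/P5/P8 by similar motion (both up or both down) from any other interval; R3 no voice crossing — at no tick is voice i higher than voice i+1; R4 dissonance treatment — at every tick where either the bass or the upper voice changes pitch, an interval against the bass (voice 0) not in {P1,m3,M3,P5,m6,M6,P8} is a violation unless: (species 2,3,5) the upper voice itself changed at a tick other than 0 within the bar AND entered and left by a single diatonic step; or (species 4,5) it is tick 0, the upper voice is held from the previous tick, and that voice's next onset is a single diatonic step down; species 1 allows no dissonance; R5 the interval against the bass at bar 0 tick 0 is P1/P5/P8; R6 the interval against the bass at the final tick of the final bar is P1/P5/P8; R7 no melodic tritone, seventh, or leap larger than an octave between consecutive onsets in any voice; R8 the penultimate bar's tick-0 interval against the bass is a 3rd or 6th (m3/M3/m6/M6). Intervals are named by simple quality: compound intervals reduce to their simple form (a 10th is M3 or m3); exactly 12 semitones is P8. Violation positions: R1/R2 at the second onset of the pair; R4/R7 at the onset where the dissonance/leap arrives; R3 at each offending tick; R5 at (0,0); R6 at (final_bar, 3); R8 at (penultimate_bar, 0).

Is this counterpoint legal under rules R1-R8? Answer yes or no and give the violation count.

bar 0: v0=E3 v1=E4 (P8)
bar 1: v0=D3 v1=G3 (P4)
bar 2: v0=B2 v1=F3 (TT)
bar 3: v0=C3 v1=D3 (M2)
bar 4: v0=D3 v1=E3 (M2)
bar 5: v0=C3 v1=B3 (M7)
bar 6: v0=A2 v1=G3 (m7)
bar 7: v0=F3 v1=C3 (P4)
bar 8: v0=E3 v1=E4 (P8)
  R4 @ bar2.0: B2/F3 TT untreated
  R4 @ bar3.0: C3/D3 M2 untreated
  R4 @ bar4.0: D3/E3 M2 untreated
  R4 @ bar5.0: C3/B3 M7 untreated
  R4 @ bar6.0: A2/G3 m7 untreated
  R3 @ bar7.0: F3 above C3
  R4 @ bar7.0: F3/C3 P4 untreated
  R8 @ bar7.0: penult P4 not 3rd/6th
  R3 @ bar7.1: F3 above C3
  R7 @ bar7.2: C3->D4 leap 14st

No (10 violations)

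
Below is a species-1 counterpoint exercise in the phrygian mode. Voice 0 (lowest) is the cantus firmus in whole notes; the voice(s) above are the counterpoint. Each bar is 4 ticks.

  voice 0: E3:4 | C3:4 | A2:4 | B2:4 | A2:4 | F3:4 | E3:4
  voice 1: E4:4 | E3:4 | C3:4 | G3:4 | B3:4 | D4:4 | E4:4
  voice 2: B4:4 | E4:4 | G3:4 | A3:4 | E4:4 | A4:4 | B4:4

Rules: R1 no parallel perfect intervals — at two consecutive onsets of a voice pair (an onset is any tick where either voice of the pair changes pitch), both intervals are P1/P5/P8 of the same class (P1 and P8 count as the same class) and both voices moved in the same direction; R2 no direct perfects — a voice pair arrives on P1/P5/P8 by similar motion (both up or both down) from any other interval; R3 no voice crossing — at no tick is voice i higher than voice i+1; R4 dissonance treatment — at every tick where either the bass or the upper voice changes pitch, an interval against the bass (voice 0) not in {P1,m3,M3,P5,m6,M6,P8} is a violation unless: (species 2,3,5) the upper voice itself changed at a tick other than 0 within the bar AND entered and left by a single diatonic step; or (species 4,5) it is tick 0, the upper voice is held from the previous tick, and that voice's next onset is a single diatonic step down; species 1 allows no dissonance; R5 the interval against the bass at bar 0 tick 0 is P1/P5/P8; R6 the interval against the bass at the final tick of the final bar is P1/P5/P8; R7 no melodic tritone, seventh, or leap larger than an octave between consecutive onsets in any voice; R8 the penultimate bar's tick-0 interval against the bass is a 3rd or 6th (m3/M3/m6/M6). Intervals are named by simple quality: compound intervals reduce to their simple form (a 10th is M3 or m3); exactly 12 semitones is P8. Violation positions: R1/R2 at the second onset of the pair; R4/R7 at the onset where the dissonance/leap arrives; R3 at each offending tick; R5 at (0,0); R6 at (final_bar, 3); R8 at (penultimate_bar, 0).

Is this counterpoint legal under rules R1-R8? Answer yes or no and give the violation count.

No (7 violations)

bar 0: v0=E3 v1=E4 v2=B4 (P5)
bar 1: v0=C3 v1=E3 v2=E4 (M3)
bar 2: v0=A2 v1=C3 v2=G3 (m7)
bar 3: v0=B2 v1=G3 v2=A3 (m7)
bar 4: v0=A2 v1=B3 v2=E4 (P5)
bar 5: v0=F3 v1=D4 v2=A4 (M3)
bar 6: v0=E3 v1=E4 v2=B4 (P5)
  R2 @ bar1.0: E4/B4 P5 -> E3/E4 P8 similar
  R2 @ bar2.0: E3/E4 P8 -> C3/G3 P5 similar
  R4 @ bar2.0: A2/G3 m7 untreated
  R4 @ bar3.0: B2/A3 m7 untreated
  R4 @ bar4.0: A2/B3 M2 untreated
  R2 @ bar5.0: B3/E4 P4 -> D4/A4 P5 similar
  R1 @ bar6.0: D4/A4 P5 -> E4/B4 P5 similar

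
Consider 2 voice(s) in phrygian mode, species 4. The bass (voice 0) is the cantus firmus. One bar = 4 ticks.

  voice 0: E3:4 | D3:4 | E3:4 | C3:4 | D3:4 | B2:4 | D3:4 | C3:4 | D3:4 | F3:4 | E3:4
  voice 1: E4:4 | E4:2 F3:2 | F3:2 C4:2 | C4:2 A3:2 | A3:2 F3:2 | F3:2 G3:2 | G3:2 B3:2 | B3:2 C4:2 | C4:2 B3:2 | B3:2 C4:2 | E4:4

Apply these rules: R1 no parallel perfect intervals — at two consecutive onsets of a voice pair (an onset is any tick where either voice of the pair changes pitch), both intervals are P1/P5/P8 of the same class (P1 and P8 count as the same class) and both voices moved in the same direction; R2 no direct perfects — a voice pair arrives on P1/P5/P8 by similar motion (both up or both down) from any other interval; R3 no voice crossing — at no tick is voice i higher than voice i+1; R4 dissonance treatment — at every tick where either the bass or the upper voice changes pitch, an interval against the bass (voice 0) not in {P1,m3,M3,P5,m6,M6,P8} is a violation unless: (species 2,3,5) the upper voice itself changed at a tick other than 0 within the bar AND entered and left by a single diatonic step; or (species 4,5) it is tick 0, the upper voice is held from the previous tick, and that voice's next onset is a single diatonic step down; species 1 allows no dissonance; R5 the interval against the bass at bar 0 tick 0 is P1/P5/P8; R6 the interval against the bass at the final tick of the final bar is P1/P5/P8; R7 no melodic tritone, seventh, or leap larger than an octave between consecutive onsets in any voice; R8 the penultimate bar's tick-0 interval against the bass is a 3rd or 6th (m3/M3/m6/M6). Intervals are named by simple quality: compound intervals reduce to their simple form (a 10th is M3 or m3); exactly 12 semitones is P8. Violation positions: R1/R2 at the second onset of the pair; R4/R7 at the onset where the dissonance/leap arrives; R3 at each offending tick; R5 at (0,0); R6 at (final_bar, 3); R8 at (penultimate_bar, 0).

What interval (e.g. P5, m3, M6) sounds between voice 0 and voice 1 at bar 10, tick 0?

voice 0=E3 voice 1=E4 -> P8

P8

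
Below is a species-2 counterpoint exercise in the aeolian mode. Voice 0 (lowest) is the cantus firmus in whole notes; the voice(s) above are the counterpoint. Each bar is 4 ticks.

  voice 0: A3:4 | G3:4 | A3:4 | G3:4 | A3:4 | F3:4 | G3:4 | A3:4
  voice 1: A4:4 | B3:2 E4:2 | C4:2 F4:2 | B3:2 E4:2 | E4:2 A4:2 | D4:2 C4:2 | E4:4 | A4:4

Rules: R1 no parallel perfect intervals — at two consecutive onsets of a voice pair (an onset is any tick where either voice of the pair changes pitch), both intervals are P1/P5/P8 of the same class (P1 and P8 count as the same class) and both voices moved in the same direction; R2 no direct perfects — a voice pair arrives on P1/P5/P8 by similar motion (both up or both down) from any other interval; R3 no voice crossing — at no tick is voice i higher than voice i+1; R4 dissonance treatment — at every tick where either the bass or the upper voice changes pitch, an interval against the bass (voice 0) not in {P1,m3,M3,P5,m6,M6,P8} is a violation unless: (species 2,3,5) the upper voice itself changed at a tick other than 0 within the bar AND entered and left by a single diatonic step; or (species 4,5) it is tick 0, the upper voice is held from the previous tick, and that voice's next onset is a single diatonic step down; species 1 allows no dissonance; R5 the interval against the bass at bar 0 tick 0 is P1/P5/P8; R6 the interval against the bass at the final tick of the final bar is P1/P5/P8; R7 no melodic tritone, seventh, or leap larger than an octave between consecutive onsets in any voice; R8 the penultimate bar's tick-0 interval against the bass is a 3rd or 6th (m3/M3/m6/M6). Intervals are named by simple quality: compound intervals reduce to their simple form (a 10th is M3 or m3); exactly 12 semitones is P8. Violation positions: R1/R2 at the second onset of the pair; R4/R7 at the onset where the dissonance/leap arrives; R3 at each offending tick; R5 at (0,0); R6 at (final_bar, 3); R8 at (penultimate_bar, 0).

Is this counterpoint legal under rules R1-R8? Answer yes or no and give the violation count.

No (3 violations)

bar 0: v0=A3 v1=A4 (P8)
bar 1: v0=G3 v1=B3 (M3)
bar 2: v0=A3 v1=C4 (m3)
bar 3: v0=G3 v1=B3 (M3)
bar 4: v0=A3 v1=E4 (P5)
bar 5: v0=F3 v1=D4 (M6)
bar 6: v0=G3 v1=E4 (M6)
bar 7: v0=A3 v1=A4 (P8)
  R7 @ bar1.0: A4->B3 leap 10st
  R7 @ bar3.0: F4->B3 leap 6st
  R2 @ bar7.0: G3/E4 M6 -> A3/A4 P8 similar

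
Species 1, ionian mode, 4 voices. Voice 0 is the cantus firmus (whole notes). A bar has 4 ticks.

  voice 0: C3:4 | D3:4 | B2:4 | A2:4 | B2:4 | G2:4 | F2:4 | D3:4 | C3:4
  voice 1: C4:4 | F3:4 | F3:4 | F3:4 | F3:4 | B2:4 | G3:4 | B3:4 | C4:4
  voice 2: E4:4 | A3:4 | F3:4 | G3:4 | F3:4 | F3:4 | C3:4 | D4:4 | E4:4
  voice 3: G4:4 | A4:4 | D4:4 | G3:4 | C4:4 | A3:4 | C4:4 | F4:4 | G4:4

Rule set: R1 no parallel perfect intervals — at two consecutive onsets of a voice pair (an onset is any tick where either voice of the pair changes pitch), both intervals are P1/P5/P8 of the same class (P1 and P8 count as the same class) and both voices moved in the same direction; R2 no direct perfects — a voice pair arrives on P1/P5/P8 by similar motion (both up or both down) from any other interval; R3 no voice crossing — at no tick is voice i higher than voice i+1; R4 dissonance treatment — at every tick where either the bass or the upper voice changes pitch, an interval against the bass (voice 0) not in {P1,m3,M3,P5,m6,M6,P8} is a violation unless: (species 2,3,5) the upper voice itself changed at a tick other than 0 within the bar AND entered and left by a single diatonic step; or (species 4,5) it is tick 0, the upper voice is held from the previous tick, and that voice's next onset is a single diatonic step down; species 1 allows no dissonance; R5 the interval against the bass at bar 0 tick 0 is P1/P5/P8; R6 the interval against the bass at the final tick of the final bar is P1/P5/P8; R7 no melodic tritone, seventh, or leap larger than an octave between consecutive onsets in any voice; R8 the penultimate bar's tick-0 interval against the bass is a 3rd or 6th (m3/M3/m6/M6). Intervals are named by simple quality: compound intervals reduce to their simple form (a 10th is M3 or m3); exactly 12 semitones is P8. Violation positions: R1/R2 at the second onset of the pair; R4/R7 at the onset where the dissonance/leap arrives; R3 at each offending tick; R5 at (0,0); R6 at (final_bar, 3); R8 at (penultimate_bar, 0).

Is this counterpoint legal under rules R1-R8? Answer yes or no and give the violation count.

No (23 violations)

bar 0: v0=C3 v1=C4 v2=E4 v3=G4 (P5)
bar 1: v0=D3 v1=F3 v2=A3 v3=A4 (P5)
bar 2: v0=B2 v1=F3 v2=F3 v3=D4 (m3)
bar 3: v0=A2 v1=F3 v2=G3 v3=G3 (m7)
bar 4: v0=B2 v1=F3 v2=F3 v3=C4 (m2)
bar 5: v0=G2 v1=B2 v2=F3 v3=A3 (M2)
bar 6: v0=F2 v1=G3 v2=C3 v3=C4 (P5)
bar 7: v0=D3 v1=B3 v2=D4 v3=F4 (m3)
bar 8: v0=C3 v1=C4 v2=E4 v3=G4 (P5)
  R5 @ bar0.0: opens on M3
  R1 @ bar1.0: C3/G4 P5 -> D3/A4 P5 similar
  R4 @ bar2.0: B2/F3 TT untreated
  R4 @ bar2.0: B2/F3 TT untreated
  R4 @ bar3.0: A2/G3 m7 untreated
  R4 @ bar3.0: A2/G3 m7 untreated
  R4 @ bar4.0: B2/F3 TT untreated
  R4 @ bar4.0: B2/F3 TT untreated
  R4 @ bar4.0: B2/C4 m2 untreated
  R4 @ bar5.0: G2/F3 m7 untreated
  R4 @ bar5.0: G2/A3 M2 untreated
  R7 @ bar5.0: F3->B2 leap 6st
  R2 @ bar6.0: G2/F3 m7 -> F2/C3 P5 similar
  R3 @ bar6.0: G3 above C3
  R4 @ bar6.0: F2/G3 M2 untreated
  R3 @ bar6.1: G3 above C3
  R3 @ bar6.2: G3 above C3
  R3 @ bar6.3: G3 above C3
  R2 @ bar7.0: F2/C3 P5 -> D3/D4 P8 similar
  R7 @ bar7.0: C3->D4 leap 14st
  R8 @ bar7.0: penult P8 not 3rd/6th
  R2 @ bar8.0: B3/F4 TT -> C4/G4 P5 similar
  R6 @ bar8.3: closes on M3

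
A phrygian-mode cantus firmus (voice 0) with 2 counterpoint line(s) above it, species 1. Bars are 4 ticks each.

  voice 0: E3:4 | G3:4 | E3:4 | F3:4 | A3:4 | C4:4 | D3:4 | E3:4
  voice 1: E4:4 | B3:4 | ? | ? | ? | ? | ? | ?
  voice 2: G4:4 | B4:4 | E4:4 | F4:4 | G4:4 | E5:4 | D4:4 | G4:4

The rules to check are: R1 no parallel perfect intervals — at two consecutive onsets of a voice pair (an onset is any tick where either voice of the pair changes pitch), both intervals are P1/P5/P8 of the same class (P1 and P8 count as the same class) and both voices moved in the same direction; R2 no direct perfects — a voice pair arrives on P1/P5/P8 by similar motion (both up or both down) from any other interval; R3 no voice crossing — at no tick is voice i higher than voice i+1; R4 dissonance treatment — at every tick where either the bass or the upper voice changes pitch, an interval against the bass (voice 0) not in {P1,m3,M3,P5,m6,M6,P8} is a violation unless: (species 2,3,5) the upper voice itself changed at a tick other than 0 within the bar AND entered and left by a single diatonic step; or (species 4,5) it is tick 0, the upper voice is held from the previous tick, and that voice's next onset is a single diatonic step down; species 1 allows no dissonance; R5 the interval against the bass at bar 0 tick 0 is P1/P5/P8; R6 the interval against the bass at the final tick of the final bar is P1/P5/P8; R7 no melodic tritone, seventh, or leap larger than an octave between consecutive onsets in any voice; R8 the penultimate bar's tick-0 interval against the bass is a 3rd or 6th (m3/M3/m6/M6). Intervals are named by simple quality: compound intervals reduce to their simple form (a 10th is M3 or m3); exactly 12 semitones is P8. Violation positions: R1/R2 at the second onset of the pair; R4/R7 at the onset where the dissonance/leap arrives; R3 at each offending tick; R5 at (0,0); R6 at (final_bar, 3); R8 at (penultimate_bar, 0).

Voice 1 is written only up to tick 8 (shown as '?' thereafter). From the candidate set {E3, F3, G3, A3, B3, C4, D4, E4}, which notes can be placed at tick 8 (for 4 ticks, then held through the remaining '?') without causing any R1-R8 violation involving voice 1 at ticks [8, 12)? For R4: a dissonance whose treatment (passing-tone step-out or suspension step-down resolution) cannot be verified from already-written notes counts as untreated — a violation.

{B3, C4, E4, G3}

E3: violates R1,R2
F3: violates R4,R7
G3: legal
A3: violates R2,R4
B3: legal
C4: legal
D4: violates R4
E4: legal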